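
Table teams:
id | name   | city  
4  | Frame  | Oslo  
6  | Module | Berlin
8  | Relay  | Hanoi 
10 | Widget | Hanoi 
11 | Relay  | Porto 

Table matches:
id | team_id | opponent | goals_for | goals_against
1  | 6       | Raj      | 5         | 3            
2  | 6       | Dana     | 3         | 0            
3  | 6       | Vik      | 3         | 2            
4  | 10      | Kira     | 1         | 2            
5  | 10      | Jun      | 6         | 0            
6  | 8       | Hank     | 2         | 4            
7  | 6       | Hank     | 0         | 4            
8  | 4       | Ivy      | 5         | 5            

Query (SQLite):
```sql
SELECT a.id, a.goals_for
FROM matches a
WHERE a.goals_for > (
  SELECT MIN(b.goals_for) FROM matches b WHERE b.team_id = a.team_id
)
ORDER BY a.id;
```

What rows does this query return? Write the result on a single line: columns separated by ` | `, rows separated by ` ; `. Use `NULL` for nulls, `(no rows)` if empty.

1 | 5 ; 2 | 3 ; 3 | 3 ; 5 | 6

For each matches row a, compute MIN(goals_for) over rows sharing a.team_id.
Keep row a if a.goals_for > that per-group MIN.
  team_id=4: MIN(goals_for) = 5
  team_id=6: MIN(goals_for) = 0
  team_id=8: MIN(goals_for) = 2
  team_id=10: MIN(goals_for) = 1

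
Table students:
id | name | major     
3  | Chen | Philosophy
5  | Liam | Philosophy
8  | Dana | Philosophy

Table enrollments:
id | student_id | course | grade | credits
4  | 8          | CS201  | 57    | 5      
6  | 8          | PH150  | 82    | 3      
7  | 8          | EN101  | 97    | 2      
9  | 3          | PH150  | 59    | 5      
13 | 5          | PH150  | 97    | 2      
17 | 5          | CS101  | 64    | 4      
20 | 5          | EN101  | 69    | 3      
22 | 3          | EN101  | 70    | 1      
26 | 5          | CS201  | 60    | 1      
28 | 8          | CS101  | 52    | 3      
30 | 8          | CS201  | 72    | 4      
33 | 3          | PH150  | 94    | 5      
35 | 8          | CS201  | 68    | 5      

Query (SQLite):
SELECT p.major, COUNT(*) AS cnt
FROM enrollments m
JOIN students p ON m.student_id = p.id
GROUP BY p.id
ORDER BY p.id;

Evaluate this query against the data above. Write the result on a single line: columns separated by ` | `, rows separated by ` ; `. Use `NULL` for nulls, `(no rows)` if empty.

Philosophy | 3 ; Philosophy | 4 ; Philosophy | 6

Join each enrollments row to its students via student_id.
Group joined rows by students.id; compute COUNT(*) per group.
  3: ids {9, 22, 33} → COUNT(*)=3
  5: ids {13, 17, 20, 26} → COUNT(*)=4
  8: ids {4, 6, 7, 28, 30, 35} → COUNT(*)=6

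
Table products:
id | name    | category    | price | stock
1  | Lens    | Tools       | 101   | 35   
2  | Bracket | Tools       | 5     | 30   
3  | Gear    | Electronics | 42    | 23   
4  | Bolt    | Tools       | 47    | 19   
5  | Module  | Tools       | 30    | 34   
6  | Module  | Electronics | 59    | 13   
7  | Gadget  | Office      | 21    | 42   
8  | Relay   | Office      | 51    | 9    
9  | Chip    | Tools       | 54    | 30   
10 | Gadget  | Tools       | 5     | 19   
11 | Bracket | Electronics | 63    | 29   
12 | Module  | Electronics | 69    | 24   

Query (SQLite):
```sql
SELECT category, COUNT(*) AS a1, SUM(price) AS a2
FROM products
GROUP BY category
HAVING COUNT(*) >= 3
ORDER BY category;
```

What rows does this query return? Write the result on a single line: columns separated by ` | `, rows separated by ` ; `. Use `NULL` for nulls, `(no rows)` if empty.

Group products by category.
Per group compute: COUNT(*), SUM(price).
HAVING: drop groups with fewer than 3 rows.
  Electronics: ids {3, 6, 11, 12} → COUNT(*)=4, SUM(price)=233
  Office: ids {7, 8} → COUNT(*)=2, SUM(price)=72
  Tools: ids {1, 2, 4, 5, 9, 10} → COUNT(*)=6, SUM(price)=242

Electronics | 4 | 233 ; Tools | 6 | 242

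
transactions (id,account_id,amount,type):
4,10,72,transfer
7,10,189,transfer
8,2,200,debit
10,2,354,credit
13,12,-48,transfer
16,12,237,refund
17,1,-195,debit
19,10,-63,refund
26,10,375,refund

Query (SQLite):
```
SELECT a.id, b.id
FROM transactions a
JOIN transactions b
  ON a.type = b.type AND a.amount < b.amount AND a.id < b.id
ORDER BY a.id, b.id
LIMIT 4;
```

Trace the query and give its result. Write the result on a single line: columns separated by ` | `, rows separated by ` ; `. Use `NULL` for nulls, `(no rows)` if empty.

Pairs (a,b) with same type, a.amount < b.amount, a.id < b.id.
type groups: credit:{10} debit:{8,17} refund:{16,19,26} transfer:{4,7,13}
Ordered by (a.id, b.id); first 4.

4 | 7 ; 16 | 26 ; 19 | 26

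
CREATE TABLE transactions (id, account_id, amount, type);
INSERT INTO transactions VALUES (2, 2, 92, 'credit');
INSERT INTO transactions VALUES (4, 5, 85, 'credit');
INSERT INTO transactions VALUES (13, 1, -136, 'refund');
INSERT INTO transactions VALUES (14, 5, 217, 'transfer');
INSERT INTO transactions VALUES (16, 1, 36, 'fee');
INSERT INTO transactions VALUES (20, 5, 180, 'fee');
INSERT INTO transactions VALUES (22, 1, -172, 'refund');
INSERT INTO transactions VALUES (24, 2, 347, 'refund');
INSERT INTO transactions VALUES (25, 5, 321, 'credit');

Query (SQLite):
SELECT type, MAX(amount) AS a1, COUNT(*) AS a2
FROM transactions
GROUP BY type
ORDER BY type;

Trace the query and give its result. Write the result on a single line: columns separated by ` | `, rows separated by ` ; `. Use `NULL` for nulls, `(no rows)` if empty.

credit | 321 | 3 ; fee | 180 | 2 ; refund | 347 | 3 ; transfer | 217 | 1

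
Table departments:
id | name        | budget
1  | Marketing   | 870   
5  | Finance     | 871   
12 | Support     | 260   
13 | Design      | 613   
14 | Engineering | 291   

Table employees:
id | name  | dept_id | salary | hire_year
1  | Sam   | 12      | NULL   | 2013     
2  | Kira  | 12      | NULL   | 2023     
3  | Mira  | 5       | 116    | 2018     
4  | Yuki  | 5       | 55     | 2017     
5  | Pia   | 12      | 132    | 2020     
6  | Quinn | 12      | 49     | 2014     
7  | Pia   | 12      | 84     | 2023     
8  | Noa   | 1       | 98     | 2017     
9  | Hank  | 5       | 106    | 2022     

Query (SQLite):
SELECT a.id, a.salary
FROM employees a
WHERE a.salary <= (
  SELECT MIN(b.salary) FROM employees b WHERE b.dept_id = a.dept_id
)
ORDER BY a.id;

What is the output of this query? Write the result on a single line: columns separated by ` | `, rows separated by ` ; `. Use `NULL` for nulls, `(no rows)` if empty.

4 | 55 ; 6 | 49 ; 8 | 98

For each employees row a, compute MIN(salary) over rows sharing a.dept_id.
Keep row a if a.salary <= that per-group MIN.
  dept_id=1: MIN(salary) = 98
  dept_id=5: MIN(salary) = 55
  dept_id=12: MIN(salary) = 49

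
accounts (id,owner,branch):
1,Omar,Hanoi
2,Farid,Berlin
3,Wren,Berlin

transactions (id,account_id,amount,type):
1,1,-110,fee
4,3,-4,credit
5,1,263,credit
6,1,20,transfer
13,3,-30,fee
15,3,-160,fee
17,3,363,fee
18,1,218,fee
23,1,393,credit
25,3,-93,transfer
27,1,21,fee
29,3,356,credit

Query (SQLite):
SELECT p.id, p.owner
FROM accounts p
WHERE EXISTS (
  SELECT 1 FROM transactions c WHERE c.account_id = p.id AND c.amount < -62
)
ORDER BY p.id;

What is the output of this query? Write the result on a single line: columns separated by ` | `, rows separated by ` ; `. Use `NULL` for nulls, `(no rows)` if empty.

1 | Omar ; 3 | Wren

For each accounts row, check whether any transactions with matching account_id has amount < -62.
Keep rows where that is true.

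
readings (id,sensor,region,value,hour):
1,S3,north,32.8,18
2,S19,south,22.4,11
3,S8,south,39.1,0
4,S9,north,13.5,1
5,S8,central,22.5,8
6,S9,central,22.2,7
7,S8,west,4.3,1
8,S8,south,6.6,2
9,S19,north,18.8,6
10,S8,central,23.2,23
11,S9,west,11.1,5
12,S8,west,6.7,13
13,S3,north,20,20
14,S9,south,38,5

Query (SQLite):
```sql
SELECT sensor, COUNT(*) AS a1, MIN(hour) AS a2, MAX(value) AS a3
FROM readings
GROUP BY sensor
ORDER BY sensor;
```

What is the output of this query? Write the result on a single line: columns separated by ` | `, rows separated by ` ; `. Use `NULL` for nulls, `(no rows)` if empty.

Group readings by sensor.
Per group compute: COUNT(*), MIN(hour), MAX(value).
  S19: ids {2, 9} → COUNT(*)=2, MIN(hour)=6, MAX(value)=22.4
  S3: ids {1, 13} → COUNT(*)=2, MIN(hour)=18, MAX(value)=32.8
  S8: ids {3, 5, 7, 8, 10, 12} → COUNT(*)=6, MIN(hour)=0, MAX(value)=39.1
  S9: ids {4, 6, 11, 14} → COUNT(*)=4, MIN(hour)=1, MAX(value)=38

S19 | 2 | 6 | 22.4 ; S3 | 2 | 18 | 32.8 ; S8 | 6 | 0 | 39.1 ; S9 | 4 | 1 | 38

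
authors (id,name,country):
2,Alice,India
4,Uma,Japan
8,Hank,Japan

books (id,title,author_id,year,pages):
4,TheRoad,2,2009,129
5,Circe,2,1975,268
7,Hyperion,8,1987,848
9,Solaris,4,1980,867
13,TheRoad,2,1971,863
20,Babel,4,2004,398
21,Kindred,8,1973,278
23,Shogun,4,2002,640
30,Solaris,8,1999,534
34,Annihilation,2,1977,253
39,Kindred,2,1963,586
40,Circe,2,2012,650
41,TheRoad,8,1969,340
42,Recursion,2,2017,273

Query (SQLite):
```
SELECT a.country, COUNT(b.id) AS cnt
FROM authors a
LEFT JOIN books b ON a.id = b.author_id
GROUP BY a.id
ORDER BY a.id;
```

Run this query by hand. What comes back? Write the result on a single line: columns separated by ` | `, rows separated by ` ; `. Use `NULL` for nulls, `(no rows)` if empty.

India | 7 ; Japan | 3 ; Japan | 4

LEFT JOIN keeps every authors row; unmatched ones get NULL for books columns.
Group by authors.id and compute COUNT(b.id). COUNT(col) of an all-NULL group is 0.
  2: ids {4, 5, 13, 34, 39, 40, 42} → COUNT(b.id)=7
  4: ids {9, 20, 23} → COUNT(b.id)=3
  8: ids {7, 21, 30, 41} → COUNT(b.id)=4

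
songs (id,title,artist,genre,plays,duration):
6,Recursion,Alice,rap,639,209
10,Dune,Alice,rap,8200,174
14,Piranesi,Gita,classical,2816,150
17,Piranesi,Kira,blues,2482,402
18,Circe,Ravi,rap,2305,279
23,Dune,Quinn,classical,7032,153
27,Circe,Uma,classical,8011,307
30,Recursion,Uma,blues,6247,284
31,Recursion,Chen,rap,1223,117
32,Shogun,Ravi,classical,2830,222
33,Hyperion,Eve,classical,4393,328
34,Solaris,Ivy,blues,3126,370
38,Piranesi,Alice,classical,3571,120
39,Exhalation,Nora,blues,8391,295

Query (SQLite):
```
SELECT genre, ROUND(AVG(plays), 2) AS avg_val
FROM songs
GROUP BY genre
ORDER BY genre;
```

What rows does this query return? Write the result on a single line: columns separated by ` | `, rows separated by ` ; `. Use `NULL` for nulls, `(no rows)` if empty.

blues | 5061.5 ; classical | 4775.5 ; rap | 3091.75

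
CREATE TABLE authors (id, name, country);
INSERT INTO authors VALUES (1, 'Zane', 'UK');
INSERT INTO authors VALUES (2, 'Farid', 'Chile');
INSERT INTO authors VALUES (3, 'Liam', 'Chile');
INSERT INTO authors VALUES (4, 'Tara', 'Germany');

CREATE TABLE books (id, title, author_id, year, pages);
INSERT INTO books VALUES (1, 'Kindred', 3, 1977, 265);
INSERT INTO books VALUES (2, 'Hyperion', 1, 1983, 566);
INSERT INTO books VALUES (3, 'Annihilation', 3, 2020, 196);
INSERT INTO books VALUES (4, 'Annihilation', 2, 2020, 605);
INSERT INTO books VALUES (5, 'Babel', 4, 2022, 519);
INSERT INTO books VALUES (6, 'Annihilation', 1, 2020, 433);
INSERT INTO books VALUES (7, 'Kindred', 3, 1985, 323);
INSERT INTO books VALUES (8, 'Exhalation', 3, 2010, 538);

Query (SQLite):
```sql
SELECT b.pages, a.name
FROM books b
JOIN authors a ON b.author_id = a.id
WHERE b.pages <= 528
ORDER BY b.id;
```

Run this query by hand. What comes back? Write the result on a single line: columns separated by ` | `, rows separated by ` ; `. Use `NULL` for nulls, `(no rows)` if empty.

Each books row matches the authors row where author_id = authors.id.
Then keep rows with b.pages <= 528.

265 | Liam ; 196 | Liam ; 519 | Tara ; 433 | Zane ; 323 | Liam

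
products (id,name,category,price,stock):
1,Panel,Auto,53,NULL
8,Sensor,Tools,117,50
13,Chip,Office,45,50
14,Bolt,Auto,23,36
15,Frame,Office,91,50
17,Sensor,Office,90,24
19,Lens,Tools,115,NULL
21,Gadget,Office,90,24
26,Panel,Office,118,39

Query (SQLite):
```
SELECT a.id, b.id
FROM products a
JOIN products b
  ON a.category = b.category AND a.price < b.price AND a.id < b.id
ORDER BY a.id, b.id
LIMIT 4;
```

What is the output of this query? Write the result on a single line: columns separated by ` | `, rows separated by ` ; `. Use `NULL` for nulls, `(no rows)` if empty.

Pairs (a,b) with same category, a.price < b.price, a.id < b.id.
category groups: Auto:{1,14} Office:{13,15,17,21,26} Tools:{8,19}
Ordered by (a.id, b.id); first 4.

13 | 15 ; 13 | 17 ; 13 | 21 ; 13 | 26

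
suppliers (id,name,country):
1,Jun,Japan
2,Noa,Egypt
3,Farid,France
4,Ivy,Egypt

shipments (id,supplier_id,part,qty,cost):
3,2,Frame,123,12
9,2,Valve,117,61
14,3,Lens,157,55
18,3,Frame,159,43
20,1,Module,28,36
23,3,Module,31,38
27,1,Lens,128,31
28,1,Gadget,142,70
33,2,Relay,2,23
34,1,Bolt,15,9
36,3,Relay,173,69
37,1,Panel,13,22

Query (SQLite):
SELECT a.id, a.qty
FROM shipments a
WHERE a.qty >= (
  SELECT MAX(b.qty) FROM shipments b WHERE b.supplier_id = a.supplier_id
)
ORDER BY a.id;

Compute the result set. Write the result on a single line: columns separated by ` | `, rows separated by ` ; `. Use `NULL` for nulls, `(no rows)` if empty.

3 | 123 ; 28 | 142 ; 36 | 173

For each shipments row a, compute MAX(qty) over rows sharing a.supplier_id.
Keep row a if a.qty >= that per-group MAX.
  supplier_id=1: MAX(qty) = 142
  supplier_id=2: MAX(qty) = 123
  supplier_id=3: MAX(qty) = 173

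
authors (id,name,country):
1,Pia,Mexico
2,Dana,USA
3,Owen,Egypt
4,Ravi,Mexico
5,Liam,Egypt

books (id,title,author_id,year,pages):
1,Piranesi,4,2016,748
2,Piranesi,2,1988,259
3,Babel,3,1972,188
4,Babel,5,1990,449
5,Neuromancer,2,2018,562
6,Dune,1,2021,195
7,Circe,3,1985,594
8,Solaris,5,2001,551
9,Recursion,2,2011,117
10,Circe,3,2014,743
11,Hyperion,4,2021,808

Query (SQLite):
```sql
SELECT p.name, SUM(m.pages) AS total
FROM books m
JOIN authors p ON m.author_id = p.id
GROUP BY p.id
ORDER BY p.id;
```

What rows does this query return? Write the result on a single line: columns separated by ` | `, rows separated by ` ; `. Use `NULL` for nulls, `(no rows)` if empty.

Join each books row to its authors via author_id.
Group joined rows by authors.id; compute SUM(m.pages) per group.
  1: ids {6} → SUM(m.pages)=195
  2: ids {2, 5, 9} → SUM(m.pages)=938
  3: ids {3, 7, 10} → SUM(m.pages)=1525
  4: ids {1, 11} → SUM(m.pages)=1556
  5: ids {4, 8} → SUM(m.pages)=1000

Pia | 195 ; Dana | 938 ; Owen | 1525 ; Ravi | 1556 ; Liam | 1000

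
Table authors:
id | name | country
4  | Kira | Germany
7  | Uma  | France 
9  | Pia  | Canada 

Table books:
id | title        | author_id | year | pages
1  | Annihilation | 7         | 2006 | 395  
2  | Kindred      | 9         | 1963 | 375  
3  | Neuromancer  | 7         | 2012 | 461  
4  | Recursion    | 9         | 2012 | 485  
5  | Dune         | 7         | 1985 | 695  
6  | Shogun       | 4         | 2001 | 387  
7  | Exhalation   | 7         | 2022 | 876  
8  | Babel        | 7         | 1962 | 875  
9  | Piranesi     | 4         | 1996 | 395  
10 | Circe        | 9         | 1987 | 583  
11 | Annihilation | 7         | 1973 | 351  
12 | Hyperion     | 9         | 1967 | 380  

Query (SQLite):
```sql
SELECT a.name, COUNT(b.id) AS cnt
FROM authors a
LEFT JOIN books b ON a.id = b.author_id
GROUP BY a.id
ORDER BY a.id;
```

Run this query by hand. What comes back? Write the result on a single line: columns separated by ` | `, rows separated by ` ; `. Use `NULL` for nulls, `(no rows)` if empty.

LEFT JOIN keeps every authors row; unmatched ones get NULL for books columns.
Group by authors.id and compute COUNT(b.id). COUNT(col) of an all-NULL group is 0.
  4: ids {6, 9} → COUNT(b.id)=2
  7: ids {1, 3, 5, 7, 8, 11} → COUNT(b.id)=6
  9: ids {2, 4, 10, 12} → COUNT(b.id)=4

Kira | 2 ; Uma | 6 ; Pia | 4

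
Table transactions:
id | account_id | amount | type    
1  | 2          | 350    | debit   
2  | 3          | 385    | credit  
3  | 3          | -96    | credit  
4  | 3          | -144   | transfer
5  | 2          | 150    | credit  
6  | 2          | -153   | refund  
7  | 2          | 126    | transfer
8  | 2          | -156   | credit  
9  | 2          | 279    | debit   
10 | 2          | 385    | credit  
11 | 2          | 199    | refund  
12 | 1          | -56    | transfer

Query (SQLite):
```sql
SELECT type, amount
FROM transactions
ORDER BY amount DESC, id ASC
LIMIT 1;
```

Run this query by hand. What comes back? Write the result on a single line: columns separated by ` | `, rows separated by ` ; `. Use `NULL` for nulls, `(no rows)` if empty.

Sort by amount desc, tiebreak id asc: (385, id=2), (385, id=10), (350, id=1), (279, id=9) …. Take first 1.

credit | 385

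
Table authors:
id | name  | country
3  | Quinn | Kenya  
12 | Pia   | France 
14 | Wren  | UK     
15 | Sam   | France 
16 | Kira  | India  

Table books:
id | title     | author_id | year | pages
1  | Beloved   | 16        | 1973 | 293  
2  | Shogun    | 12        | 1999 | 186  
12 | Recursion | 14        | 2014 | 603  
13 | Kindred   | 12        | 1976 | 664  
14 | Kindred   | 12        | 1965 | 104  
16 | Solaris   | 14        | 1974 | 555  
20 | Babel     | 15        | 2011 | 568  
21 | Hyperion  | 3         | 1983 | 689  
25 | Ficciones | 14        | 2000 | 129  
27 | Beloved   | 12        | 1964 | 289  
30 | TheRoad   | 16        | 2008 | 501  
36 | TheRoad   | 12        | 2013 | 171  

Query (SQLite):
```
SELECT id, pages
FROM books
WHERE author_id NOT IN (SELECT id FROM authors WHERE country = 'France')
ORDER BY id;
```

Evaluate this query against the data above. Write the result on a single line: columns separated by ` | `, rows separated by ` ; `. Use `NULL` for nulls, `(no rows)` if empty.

1 | 293 ; 12 | 603 ; 16 | 555 ; 21 | 689 ; 25 | 129 ; 30 | 501

Inner query: authors.id where country = 'France'.
Outer: keep books rows whose author_id is not in that set.
Inner query → {12, 15}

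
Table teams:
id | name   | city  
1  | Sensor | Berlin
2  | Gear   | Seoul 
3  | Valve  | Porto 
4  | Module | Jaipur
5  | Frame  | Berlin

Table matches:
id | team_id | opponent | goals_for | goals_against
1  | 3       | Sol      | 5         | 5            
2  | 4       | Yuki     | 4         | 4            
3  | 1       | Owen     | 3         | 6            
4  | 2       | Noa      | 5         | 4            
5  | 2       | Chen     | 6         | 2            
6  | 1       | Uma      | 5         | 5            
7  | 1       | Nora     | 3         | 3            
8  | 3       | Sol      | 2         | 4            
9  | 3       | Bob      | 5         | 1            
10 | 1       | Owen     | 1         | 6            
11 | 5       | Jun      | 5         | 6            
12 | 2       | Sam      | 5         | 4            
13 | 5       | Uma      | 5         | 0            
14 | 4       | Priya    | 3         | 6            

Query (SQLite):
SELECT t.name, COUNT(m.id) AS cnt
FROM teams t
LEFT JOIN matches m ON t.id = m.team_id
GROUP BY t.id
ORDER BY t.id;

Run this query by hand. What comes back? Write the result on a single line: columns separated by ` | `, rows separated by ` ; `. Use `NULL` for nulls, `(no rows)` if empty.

Sensor | 4 ; Gear | 3 ; Valve | 3 ; Module | 2 ; Frame | 2

LEFT JOIN keeps every teams row; unmatched ones get NULL for matches columns.
Group by teams.id and compute COUNT(m.id). COUNT(col) of an all-NULL group is 0.
  1: ids {3, 6, 7, 10} → COUNT(m.id)=4
  2: ids {4, 5, 12} → COUNT(m.id)=3
  3: ids {1, 8, 9} → COUNT(m.id)=3
  4: ids {2, 14} → COUNT(m.id)=2
  5: ids {11, 13} → COUNT(m.id)=2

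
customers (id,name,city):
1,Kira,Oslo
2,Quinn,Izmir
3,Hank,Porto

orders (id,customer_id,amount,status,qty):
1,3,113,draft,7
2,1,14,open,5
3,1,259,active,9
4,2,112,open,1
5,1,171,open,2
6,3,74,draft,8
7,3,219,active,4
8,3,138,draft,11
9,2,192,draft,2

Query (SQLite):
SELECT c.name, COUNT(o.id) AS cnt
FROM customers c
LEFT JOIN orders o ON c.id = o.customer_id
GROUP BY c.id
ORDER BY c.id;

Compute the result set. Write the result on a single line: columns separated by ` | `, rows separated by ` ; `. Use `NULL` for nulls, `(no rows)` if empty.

Kira | 3 ; Quinn | 2 ; Hank | 4

LEFT JOIN keeps every customers row; unmatched ones get NULL for orders columns.
Group by customers.id and compute COUNT(o.id). COUNT(col) of an all-NULL group is 0.
  1: ids {2, 3, 5} → COUNT(o.id)=3
  2: ids {4, 9} → COUNT(o.id)=2
  3: ids {1, 6, 7, 8} → COUNT(o.id)=4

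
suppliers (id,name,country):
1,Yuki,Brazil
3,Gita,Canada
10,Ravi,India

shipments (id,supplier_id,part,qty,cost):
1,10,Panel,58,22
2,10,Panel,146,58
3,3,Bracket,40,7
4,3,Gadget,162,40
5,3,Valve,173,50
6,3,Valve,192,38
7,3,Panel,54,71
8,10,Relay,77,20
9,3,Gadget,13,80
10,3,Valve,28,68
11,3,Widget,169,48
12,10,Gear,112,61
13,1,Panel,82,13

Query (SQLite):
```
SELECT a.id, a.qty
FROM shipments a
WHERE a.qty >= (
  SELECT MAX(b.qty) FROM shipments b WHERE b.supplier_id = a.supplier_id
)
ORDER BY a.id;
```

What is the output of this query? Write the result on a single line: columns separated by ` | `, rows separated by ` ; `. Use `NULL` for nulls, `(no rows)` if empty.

For each shipments row a, compute MAX(qty) over rows sharing a.supplier_id.
Keep row a if a.qty >= that per-group MAX.
  supplier_id=1: MAX(qty) = 82
  supplier_id=3: MAX(qty) = 192
  supplier_id=10: MAX(qty) = 146

2 | 146 ; 6 | 192 ; 13 | 82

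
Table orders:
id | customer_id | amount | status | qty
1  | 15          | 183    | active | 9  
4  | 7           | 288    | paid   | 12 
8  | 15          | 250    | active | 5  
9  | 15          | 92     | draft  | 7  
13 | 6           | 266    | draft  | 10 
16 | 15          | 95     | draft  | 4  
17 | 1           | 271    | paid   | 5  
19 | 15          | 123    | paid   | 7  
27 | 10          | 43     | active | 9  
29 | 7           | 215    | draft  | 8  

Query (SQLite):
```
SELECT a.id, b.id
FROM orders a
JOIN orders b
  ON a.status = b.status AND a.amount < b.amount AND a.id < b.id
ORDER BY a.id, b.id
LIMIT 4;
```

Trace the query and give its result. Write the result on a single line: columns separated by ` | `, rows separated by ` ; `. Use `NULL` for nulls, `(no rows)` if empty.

Pairs (a,b) with same status, a.amount < b.amount, a.id < b.id.
status groups: active:{1,8,27} draft:{9,13,16,29} paid:{4,17,19}
Ordered by (a.id, b.id); first 4.

1 | 8 ; 9 | 13 ; 9 | 16 ; 9 | 29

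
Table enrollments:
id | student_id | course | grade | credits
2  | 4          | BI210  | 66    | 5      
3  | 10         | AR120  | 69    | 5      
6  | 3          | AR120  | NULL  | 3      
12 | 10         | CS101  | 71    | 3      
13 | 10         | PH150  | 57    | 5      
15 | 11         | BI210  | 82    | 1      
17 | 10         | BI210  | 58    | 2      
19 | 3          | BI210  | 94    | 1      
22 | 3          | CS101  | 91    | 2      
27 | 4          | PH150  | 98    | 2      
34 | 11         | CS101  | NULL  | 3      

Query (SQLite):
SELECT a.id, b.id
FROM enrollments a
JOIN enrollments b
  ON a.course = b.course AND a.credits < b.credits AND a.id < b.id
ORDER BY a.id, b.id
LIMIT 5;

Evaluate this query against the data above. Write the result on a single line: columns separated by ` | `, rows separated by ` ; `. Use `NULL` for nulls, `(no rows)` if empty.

15 | 17 ; 22 | 34

Pairs (a,b) with same course, a.credits < b.credits, a.id < b.id.
course groups: AR120:{3,6} BI210:{2,15,17,19} CS101:{12,22,34} PH150:{13,27}
Ordered by (a.id, b.id); first 5.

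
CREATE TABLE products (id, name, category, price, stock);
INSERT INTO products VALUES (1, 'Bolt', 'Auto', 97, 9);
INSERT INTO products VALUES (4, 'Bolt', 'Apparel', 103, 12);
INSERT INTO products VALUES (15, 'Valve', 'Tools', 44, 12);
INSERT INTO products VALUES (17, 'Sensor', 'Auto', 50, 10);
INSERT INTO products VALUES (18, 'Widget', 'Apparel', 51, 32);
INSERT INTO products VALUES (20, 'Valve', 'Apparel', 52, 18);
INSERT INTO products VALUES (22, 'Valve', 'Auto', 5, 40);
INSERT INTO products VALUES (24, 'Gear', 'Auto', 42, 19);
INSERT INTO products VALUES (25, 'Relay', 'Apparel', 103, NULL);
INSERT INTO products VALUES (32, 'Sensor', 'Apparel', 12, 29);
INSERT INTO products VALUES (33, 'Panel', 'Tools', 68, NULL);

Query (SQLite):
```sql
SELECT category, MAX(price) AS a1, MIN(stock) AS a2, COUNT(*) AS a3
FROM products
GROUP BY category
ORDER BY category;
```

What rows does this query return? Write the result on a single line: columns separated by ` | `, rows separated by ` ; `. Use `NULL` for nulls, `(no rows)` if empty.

Group products by category.
Per group compute: MAX(price), MIN(stock), COUNT(*).
  Apparel: ids {4, 18, 20, 25, 32} → MAX(price)=103, MIN(stock)=12, COUNT(*)=5
  Auto: ids {1, 17, 22, 24} → MAX(price)=97, MIN(stock)=9, COUNT(*)=4
  Tools: ids {15, 33} → MAX(price)=68, MIN(stock)=12, COUNT(*)=2

Apparel | 103 | 12 | 5 ; Auto | 97 | 9 | 4 ; Tools | 68 | 12 | 2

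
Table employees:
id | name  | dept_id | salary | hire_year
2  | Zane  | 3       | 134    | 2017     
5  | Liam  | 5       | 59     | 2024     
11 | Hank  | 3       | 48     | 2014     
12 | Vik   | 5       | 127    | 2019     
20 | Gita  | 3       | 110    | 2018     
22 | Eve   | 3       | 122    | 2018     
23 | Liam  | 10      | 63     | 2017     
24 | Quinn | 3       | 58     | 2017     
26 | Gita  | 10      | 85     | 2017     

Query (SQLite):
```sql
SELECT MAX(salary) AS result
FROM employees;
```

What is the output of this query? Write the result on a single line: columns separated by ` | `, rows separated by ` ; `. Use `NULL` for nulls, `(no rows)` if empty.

134

All salary values: [134, 59, 48, 127, 110, 122, 63, 58, 85].
MAX of non-NULL values = 134.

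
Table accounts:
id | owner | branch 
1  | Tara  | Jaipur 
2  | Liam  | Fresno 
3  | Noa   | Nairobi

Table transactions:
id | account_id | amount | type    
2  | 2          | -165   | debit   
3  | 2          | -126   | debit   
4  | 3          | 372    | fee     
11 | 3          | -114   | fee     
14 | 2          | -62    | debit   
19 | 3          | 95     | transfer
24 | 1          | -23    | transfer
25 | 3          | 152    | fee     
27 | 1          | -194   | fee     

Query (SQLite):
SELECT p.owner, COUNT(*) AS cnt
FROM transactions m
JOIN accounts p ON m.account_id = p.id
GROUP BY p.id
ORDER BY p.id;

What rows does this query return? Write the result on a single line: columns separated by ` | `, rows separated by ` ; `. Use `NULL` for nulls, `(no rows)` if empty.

Tara | 2 ; Liam | 3 ; Noa | 4

Join each transactions row to its accounts via account_id.
Group joined rows by accounts.id; compute COUNT(*) per group.
  1: ids {24, 27} → COUNT(*)=2
  2: ids {2, 3, 14} → COUNT(*)=3
  3: ids {4, 11, 19, 25} → COUNT(*)=4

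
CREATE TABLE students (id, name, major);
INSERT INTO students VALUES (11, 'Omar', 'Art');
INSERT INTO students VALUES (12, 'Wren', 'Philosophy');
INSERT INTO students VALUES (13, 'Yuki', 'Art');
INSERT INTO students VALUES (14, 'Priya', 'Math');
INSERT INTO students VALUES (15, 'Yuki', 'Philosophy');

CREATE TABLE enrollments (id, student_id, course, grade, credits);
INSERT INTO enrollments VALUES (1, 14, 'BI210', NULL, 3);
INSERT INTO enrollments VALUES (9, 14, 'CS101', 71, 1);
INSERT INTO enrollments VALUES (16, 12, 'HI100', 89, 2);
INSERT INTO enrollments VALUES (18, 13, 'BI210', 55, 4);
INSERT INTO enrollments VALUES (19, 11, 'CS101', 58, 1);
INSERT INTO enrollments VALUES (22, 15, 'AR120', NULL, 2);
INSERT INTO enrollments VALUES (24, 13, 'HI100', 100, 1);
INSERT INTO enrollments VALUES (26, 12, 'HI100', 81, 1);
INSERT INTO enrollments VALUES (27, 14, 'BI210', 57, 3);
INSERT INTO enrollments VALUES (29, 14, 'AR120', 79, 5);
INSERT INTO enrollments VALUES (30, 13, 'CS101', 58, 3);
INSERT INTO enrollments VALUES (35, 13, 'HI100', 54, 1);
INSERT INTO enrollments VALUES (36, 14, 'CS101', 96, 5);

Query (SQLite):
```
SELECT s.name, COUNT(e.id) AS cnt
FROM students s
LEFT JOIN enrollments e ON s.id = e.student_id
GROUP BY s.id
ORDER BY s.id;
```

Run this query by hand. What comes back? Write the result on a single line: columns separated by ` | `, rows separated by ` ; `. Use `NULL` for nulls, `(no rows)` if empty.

LEFT JOIN keeps every students row; unmatched ones get NULL for enrollments columns.
Group by students.id and compute COUNT(e.id). COUNT(col) of an all-NULL group is 0.
  11: ids {19} → COUNT(e.id)=1
  12: ids {16, 26} → COUNT(e.id)=2
  13: ids {18, 24, 30, 35} → COUNT(e.id)=4
  14: ids {1, 9, 27, 29, 36} → COUNT(e.id)=5
  15: ids {22} → COUNT(e.id)=1

Omar | 1 ; Wren | 2 ; Yuki | 4 ; Priya | 5 ; Yuki | 1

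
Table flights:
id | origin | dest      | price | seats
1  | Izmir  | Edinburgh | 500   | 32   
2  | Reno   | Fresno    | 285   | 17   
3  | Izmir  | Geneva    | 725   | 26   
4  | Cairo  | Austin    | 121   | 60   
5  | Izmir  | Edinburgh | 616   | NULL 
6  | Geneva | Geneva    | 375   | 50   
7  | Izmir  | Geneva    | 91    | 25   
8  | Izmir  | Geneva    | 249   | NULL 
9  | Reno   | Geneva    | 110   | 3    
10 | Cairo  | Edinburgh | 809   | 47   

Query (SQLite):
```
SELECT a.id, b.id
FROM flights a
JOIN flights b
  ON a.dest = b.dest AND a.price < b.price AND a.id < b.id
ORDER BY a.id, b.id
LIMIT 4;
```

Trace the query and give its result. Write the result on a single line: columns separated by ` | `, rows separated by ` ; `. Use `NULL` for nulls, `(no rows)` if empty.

Pairs (a,b) with same dest, a.price < b.price, a.id < b.id.
dest groups: Austin:{4} Edinburgh:{1,5,10} Fresno:{2} Geneva:{3,6,7,8,9}
Ordered by (a.id, b.id); first 4.

1 | 5 ; 1 | 10 ; 5 | 10 ; 7 | 8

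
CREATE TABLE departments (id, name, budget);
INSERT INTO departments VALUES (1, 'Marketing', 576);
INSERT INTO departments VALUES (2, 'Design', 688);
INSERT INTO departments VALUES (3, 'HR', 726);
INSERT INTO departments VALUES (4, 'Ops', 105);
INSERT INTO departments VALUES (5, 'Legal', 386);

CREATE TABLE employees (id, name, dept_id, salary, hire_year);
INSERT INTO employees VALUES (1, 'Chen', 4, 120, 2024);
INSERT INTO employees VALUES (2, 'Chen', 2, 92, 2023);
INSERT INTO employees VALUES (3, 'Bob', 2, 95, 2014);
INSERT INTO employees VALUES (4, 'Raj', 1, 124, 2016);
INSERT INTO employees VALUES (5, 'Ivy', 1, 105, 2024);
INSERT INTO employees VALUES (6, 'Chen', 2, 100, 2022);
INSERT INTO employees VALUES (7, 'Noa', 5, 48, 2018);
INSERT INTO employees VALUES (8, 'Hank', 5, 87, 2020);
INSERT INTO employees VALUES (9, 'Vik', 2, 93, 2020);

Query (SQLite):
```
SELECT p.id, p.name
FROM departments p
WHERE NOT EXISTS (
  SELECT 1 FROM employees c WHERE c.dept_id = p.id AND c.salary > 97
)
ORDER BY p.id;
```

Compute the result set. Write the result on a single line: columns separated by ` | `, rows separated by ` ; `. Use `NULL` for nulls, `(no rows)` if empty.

For each departments row, check whether any employees with matching dept_id has salary > 97.
Keep rows where that is false.

3 | HR ; 5 | Legal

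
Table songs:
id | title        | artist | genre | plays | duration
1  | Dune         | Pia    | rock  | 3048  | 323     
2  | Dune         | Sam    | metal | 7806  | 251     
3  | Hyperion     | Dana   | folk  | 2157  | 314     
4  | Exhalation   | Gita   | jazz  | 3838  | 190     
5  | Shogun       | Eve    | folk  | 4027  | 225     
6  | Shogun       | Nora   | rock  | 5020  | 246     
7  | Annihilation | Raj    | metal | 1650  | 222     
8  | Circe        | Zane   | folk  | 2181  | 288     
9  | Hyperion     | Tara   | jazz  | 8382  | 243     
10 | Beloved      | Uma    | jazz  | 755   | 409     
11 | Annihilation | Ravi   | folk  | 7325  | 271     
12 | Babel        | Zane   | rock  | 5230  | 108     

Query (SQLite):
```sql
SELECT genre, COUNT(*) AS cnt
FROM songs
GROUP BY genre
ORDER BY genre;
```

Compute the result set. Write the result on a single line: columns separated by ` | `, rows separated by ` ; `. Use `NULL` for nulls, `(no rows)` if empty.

Partition songs by genre; compute COUNT(*) within each group.
  folk: ids {3, 5, 8, 11} → COUNT(*)=4
  jazz: ids {4, 9, 10} → COUNT(*)=3
  metal: ids {2, 7} → COUNT(*)=2
  rock: ids {1, 6, 12} → COUNT(*)=3

folk | 4 ; jazz | 3 ; metal | 2 ; rock | 3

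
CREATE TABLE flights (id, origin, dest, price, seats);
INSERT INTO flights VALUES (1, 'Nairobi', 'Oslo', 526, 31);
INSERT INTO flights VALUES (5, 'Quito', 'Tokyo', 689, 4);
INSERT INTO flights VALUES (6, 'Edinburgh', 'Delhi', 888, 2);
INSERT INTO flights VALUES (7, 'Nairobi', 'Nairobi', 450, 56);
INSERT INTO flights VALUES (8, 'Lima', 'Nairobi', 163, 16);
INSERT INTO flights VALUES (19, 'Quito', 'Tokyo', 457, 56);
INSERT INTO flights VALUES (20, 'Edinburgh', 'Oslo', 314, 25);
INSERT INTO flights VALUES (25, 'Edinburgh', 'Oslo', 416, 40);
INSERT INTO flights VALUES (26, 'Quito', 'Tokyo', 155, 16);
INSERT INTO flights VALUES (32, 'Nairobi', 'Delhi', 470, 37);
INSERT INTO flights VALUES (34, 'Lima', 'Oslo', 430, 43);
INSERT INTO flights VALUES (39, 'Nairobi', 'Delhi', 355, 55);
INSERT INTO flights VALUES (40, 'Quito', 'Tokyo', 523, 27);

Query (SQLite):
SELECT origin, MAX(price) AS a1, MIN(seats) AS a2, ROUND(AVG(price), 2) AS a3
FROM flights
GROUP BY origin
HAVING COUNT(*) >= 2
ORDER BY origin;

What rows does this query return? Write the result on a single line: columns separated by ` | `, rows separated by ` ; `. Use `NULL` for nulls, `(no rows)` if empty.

Edinburgh | 888 | 2 | 539.33 ; Lima | 430 | 16 | 296.5 ; Nairobi | 526 | 31 | 450.25 ; Quito | 689 | 4 | 456

Group flights by origin.
Per group compute: MAX(price), MIN(seats), ROUND(AVG(price), 2).
HAVING: drop groups with fewer than 2 rows.
  Edinburgh: ids {6, 20, 25} → MAX(price)=888, MIN(seats)=2, ROUND(AVG(price), 2)=539.33
  Lima: ids {8, 34} → MAX(price)=430, MIN(seats)=16, ROUND(AVG(price), 2)=296.5
  Nairobi: ids {1, 7, 32, 39} → MAX(price)=526, MIN(seats)=31, ROUND(AVG(price), 2)=450.25
  Quito: ids {5, 19, 26, 40} → MAX(price)=689, MIN(seats)=4, ROUND(AVG(price), 2)=456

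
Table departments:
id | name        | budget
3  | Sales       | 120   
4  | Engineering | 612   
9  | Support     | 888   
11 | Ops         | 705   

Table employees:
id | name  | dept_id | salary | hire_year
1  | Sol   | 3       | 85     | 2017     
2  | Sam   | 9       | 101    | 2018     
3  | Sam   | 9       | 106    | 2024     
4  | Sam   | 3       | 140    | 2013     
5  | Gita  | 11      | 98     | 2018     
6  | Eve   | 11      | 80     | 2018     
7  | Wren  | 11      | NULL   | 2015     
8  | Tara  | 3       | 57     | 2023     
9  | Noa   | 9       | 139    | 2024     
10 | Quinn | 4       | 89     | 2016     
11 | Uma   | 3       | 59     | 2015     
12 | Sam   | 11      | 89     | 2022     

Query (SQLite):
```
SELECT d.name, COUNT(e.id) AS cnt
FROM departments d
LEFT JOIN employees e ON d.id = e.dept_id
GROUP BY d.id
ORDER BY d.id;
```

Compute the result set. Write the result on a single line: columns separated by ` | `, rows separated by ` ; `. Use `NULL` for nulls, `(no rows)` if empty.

Sales | 4 ; Engineering | 1 ; Support | 3 ; Ops | 4

LEFT JOIN keeps every departments row; unmatched ones get NULL for employees columns.
Group by departments.id and compute COUNT(e.id). COUNT(col) of an all-NULL group is 0.
  3: ids {1, 4, 8, 11} → COUNT(e.id)=4
  4: ids {10} → COUNT(e.id)=1
  9: ids {2, 3, 9} → COUNT(e.id)=3
  11: ids {5, 6, 7, 12} → COUNT(e.id)=4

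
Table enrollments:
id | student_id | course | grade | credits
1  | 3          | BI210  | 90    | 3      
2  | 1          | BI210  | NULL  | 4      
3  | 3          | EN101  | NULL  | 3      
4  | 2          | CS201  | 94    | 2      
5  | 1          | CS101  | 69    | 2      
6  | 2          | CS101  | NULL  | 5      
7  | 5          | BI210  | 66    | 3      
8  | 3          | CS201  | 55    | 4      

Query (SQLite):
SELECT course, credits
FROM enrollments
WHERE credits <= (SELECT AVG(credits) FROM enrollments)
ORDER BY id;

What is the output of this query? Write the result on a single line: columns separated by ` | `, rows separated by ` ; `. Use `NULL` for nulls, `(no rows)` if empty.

BI210 | 3 ; EN101 | 3 ; CS201 | 2 ; CS101 | 2 ; BI210 | 3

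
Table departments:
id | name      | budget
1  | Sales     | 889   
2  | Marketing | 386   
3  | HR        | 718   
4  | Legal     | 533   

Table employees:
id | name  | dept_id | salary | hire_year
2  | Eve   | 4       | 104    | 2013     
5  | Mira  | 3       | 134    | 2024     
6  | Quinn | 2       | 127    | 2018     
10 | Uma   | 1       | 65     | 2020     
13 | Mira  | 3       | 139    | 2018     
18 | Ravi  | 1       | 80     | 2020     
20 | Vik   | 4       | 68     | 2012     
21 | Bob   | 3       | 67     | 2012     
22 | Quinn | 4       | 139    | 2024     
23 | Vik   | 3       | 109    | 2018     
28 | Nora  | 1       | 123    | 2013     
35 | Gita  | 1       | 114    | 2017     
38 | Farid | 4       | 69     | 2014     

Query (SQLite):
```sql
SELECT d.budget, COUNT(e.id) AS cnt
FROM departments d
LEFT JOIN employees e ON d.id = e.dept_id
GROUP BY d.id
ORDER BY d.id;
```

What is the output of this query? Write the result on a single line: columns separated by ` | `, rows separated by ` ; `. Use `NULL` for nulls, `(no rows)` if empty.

LEFT JOIN keeps every departments row; unmatched ones get NULL for employees columns.
Group by departments.id and compute COUNT(e.id). COUNT(col) of an all-NULL group is 0.
  1: ids {10, 18, 28, 35} → COUNT(e.id)=4
  2: ids {6} → COUNT(e.id)=1
  3: ids {5, 13, 21, 23} → COUNT(e.id)=4
  4: ids {2, 20, 22, 38} → COUNT(e.id)=4

889 | 4 ; 386 | 1 ; 718 | 4 ; 533 | 4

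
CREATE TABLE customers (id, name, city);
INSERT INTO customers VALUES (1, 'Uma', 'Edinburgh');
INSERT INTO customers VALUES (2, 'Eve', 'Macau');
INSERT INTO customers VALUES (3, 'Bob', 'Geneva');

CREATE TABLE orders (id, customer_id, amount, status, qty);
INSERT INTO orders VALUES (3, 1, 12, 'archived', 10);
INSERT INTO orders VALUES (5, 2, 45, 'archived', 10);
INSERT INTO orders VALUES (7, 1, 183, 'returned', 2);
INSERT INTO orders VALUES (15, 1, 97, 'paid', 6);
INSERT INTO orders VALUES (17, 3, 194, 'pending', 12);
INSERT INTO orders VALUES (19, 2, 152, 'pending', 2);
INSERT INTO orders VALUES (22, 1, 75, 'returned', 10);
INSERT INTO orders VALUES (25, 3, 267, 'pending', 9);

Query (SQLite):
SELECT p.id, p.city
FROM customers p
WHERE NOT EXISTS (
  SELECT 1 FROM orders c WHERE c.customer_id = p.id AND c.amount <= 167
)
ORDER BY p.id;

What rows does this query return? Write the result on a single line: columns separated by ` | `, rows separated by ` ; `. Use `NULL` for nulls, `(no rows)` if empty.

For each customers row, check whether any orders with matching customer_id has amount <= 167.
Keep rows where that is false.

3 | Geneva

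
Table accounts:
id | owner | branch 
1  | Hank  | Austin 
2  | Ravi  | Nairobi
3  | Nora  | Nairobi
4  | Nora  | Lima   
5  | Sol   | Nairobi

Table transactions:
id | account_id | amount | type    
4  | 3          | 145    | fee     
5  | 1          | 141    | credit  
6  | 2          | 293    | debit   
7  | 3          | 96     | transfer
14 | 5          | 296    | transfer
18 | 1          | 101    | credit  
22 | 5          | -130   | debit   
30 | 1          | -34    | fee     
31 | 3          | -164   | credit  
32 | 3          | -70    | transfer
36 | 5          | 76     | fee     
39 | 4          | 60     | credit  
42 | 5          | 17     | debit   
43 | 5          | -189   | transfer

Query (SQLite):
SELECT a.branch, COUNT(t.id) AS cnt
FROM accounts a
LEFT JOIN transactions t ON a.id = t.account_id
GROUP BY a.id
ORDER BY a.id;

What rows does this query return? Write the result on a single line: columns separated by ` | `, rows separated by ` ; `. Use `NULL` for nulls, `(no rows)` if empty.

LEFT JOIN keeps every accounts row; unmatched ones get NULL for transactions columns.
Group by accounts.id and compute COUNT(t.id). COUNT(col) of an all-NULL group is 0.
  1: ids {5, 18, 30} → COUNT(t.id)=3
  2: ids {6} → COUNT(t.id)=1
  3: ids {4, 7, 31, 32} → COUNT(t.id)=4
  4: ids {39} → COUNT(t.id)=1
  5: ids {14, 22, 36, 42, 43} → COUNT(t.id)=5

Austin | 3 ; Nairobi | 1 ; Nairobi | 4 ; Lima | 1 ; Nairobi | 5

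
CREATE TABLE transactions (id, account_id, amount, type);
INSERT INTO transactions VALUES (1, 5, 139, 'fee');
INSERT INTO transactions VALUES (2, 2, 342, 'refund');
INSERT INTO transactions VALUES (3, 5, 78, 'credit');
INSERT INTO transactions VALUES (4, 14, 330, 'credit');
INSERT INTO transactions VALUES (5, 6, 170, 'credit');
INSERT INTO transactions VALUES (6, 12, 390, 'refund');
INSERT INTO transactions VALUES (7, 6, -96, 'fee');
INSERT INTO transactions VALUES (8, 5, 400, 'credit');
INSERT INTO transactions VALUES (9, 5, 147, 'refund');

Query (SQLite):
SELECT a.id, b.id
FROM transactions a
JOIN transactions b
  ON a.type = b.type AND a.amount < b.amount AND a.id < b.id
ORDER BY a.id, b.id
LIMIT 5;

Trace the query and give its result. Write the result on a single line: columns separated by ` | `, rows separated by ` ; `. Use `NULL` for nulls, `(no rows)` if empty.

Pairs (a,b) with same type, a.amount < b.amount, a.id < b.id.
type groups: credit:{3,4,5,8} fee:{1,7} refund:{2,6,9}
Ordered by (a.id, b.id); first 5.

2 | 6 ; 3 | 4 ; 3 | 5 ; 3 | 8 ; 4 | 8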